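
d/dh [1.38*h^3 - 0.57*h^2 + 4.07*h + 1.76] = 4.14*h^2 - 1.14*h + 4.07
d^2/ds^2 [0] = 0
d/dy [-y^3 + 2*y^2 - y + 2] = -3*y^2 + 4*y - 1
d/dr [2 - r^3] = -3*r^2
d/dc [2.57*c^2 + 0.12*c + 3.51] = 5.14*c + 0.12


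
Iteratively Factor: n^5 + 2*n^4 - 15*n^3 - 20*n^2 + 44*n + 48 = (n + 4)*(n^4 - 2*n^3 - 7*n^2 + 8*n + 12) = (n + 1)*(n + 4)*(n^3 - 3*n^2 - 4*n + 12) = (n - 2)*(n + 1)*(n + 4)*(n^2 - n - 6) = (n - 3)*(n - 2)*(n + 1)*(n + 4)*(n + 2)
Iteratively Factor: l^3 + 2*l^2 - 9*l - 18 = (l + 3)*(l^2 - l - 6) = (l - 3)*(l + 3)*(l + 2)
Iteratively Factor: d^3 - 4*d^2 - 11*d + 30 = (d + 3)*(d^2 - 7*d + 10) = (d - 5)*(d + 3)*(d - 2)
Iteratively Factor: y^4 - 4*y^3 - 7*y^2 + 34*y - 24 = (y - 1)*(y^3 - 3*y^2 - 10*y + 24) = (y - 2)*(y - 1)*(y^2 - y - 12) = (y - 4)*(y - 2)*(y - 1)*(y + 3)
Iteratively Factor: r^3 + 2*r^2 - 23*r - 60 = (r + 3)*(r^2 - r - 20) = (r - 5)*(r + 3)*(r + 4)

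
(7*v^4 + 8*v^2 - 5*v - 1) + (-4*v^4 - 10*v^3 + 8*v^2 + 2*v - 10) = 3*v^4 - 10*v^3 + 16*v^2 - 3*v - 11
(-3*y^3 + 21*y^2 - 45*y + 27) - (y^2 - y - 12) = -3*y^3 + 20*y^2 - 44*y + 39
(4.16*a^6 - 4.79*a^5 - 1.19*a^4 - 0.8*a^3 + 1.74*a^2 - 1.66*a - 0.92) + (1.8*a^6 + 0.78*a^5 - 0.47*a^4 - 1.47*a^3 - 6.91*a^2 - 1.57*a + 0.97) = 5.96*a^6 - 4.01*a^5 - 1.66*a^4 - 2.27*a^3 - 5.17*a^2 - 3.23*a + 0.0499999999999999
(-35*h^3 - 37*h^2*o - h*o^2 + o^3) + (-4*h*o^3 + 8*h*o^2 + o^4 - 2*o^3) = -35*h^3 - 37*h^2*o - 4*h*o^3 + 7*h*o^2 + o^4 - o^3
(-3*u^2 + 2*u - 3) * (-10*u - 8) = 30*u^3 + 4*u^2 + 14*u + 24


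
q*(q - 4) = q^2 - 4*q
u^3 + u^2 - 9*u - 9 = (u - 3)*(u + 1)*(u + 3)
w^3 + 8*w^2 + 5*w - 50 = (w - 2)*(w + 5)^2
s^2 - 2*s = s*(s - 2)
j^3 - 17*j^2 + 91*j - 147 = (j - 7)^2*(j - 3)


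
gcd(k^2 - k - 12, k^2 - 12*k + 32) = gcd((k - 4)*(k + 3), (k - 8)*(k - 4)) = k - 4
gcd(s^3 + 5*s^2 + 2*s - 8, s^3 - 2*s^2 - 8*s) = s + 2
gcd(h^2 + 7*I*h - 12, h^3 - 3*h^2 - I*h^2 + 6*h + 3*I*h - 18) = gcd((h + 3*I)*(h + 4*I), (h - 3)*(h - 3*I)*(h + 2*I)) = 1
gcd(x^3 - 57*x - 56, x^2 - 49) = x + 7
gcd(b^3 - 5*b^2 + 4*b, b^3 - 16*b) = b^2 - 4*b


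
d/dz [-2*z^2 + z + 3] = 1 - 4*z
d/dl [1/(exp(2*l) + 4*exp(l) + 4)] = 2*(-exp(l) - 2)*exp(l)/(exp(2*l) + 4*exp(l) + 4)^2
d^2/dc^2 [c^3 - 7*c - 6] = 6*c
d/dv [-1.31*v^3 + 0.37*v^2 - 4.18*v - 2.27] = -3.93*v^2 + 0.74*v - 4.18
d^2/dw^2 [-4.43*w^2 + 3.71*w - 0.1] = -8.86000000000000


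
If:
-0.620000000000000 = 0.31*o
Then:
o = -2.00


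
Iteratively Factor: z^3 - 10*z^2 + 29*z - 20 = (z - 4)*(z^2 - 6*z + 5) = (z - 5)*(z - 4)*(z - 1)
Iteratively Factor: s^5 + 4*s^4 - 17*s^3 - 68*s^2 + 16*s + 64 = (s - 4)*(s^4 + 8*s^3 + 15*s^2 - 8*s - 16) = (s - 4)*(s + 4)*(s^3 + 4*s^2 - s - 4) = (s - 4)*(s + 1)*(s + 4)*(s^2 + 3*s - 4) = (s - 4)*(s + 1)*(s + 4)^2*(s - 1)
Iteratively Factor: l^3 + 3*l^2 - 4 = (l + 2)*(l^2 + l - 2) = (l - 1)*(l + 2)*(l + 2)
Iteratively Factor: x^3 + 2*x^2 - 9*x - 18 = (x + 3)*(x^2 - x - 6) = (x + 2)*(x + 3)*(x - 3)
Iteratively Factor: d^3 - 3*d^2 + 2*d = (d)*(d^2 - 3*d + 2) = d*(d - 2)*(d - 1)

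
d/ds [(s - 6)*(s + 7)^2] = (s + 7)*(3*s - 5)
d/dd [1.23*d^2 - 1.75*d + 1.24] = 2.46*d - 1.75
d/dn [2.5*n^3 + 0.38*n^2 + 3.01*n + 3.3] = 7.5*n^2 + 0.76*n + 3.01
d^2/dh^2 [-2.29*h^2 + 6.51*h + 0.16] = -4.58000000000000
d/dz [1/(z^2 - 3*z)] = (3 - 2*z)/(z^2*(z - 3)^2)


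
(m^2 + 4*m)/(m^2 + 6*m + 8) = m/(m + 2)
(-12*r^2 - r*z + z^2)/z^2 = -12*r^2/z^2 - r/z + 1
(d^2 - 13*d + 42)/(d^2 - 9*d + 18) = (d - 7)/(d - 3)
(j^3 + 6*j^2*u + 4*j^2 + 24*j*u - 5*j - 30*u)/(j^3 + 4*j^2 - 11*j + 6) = (j^2 + 6*j*u + 5*j + 30*u)/(j^2 + 5*j - 6)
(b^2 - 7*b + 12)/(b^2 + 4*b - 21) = (b - 4)/(b + 7)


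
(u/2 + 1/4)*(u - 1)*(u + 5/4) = u^3/2 + 3*u^2/8 - 9*u/16 - 5/16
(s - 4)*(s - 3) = s^2 - 7*s + 12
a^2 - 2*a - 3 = (a - 3)*(a + 1)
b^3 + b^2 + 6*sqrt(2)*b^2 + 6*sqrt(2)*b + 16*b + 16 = (b + 1)*(b + 2*sqrt(2))*(b + 4*sqrt(2))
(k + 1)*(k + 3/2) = k^2 + 5*k/2 + 3/2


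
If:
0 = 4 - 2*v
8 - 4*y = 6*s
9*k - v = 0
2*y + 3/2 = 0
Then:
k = 2/9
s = 11/6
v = 2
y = -3/4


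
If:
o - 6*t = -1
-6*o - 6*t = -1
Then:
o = 0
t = 1/6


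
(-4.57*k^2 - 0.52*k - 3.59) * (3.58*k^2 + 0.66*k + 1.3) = -16.3606*k^4 - 4.8778*k^3 - 19.1364*k^2 - 3.0454*k - 4.667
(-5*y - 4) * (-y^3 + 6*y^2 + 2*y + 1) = 5*y^4 - 26*y^3 - 34*y^2 - 13*y - 4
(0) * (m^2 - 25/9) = 0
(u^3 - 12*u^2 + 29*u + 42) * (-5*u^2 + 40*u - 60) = -5*u^5 + 100*u^4 - 685*u^3 + 1670*u^2 - 60*u - 2520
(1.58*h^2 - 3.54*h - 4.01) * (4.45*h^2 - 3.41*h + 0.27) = 7.031*h^4 - 21.1408*h^3 - 5.3465*h^2 + 12.7183*h - 1.0827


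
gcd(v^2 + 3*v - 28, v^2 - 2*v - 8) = v - 4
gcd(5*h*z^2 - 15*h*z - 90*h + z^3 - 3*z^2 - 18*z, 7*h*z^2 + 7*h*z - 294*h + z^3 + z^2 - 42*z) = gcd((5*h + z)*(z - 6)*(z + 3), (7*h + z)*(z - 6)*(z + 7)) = z - 6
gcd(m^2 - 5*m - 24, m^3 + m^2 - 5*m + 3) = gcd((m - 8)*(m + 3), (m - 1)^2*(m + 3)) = m + 3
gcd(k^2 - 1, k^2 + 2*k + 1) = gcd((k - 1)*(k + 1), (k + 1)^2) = k + 1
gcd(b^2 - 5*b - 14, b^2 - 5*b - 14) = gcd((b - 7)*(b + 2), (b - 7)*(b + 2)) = b^2 - 5*b - 14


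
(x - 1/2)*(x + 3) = x^2 + 5*x/2 - 3/2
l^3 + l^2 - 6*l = l*(l - 2)*(l + 3)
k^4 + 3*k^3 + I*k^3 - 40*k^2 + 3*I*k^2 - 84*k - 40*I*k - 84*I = (k - 6)*(k + 2)*(k + 7)*(k + I)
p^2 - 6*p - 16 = (p - 8)*(p + 2)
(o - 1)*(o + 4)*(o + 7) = o^3 + 10*o^2 + 17*o - 28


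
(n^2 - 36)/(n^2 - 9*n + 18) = (n + 6)/(n - 3)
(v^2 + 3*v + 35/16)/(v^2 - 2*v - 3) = (v^2 + 3*v + 35/16)/(v^2 - 2*v - 3)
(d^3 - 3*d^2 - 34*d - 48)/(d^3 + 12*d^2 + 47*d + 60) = (d^2 - 6*d - 16)/(d^2 + 9*d + 20)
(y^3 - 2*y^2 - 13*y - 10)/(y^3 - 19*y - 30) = (y + 1)/(y + 3)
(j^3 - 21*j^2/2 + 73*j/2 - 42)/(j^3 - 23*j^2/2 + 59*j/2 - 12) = (2*j^2 - 15*j + 28)/(2*j^2 - 17*j + 8)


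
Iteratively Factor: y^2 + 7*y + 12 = (y + 3)*(y + 4)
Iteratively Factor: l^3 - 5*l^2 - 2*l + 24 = (l + 2)*(l^2 - 7*l + 12) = (l - 3)*(l + 2)*(l - 4)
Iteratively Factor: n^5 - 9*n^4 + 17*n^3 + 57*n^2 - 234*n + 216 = (n - 4)*(n^4 - 5*n^3 - 3*n^2 + 45*n - 54) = (n - 4)*(n - 3)*(n^3 - 2*n^2 - 9*n + 18) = (n - 4)*(n - 3)*(n - 2)*(n^2 - 9) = (n - 4)*(n - 3)^2*(n - 2)*(n + 3)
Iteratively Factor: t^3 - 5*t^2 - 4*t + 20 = (t + 2)*(t^2 - 7*t + 10) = (t - 2)*(t + 2)*(t - 5)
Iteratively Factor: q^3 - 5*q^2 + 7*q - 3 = (q - 1)*(q^2 - 4*q + 3) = (q - 3)*(q - 1)*(q - 1)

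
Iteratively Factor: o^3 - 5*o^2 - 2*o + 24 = (o - 3)*(o^2 - 2*o - 8) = (o - 4)*(o - 3)*(o + 2)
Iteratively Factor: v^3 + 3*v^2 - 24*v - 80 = (v + 4)*(v^2 - v - 20) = (v - 5)*(v + 4)*(v + 4)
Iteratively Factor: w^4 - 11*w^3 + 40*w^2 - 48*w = (w)*(w^3 - 11*w^2 + 40*w - 48) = w*(w - 3)*(w^2 - 8*w + 16) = w*(w - 4)*(w - 3)*(w - 4)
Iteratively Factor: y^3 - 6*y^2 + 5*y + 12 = (y - 3)*(y^2 - 3*y - 4) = (y - 4)*(y - 3)*(y + 1)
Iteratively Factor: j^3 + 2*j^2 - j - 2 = (j + 2)*(j^2 - 1) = (j + 1)*(j + 2)*(j - 1)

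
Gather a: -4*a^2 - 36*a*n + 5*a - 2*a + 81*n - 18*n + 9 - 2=-4*a^2 + a*(3 - 36*n) + 63*n + 7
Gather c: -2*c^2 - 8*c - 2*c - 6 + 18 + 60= -2*c^2 - 10*c + 72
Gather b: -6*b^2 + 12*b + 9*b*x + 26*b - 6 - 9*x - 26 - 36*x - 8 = -6*b^2 + b*(9*x + 38) - 45*x - 40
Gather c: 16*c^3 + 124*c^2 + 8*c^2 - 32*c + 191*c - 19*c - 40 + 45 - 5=16*c^3 + 132*c^2 + 140*c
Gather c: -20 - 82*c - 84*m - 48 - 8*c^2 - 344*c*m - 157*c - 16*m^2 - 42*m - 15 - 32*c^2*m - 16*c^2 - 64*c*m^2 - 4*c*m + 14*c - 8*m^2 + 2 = c^2*(-32*m - 24) + c*(-64*m^2 - 348*m - 225) - 24*m^2 - 126*m - 81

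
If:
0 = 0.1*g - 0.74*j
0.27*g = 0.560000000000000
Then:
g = 2.07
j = 0.28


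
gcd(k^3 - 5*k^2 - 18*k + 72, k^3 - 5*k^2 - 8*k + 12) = k - 6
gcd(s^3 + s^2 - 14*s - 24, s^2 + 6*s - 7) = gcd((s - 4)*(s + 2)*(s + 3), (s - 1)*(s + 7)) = 1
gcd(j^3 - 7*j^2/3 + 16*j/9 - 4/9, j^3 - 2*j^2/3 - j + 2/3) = j^2 - 5*j/3 + 2/3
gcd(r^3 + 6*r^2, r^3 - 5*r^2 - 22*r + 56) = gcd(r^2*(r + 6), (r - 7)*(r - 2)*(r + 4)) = 1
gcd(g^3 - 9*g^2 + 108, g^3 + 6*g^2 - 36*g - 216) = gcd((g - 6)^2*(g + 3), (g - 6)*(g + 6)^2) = g - 6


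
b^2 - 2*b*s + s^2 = (b - s)^2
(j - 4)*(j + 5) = j^2 + j - 20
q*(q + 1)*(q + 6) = q^3 + 7*q^2 + 6*q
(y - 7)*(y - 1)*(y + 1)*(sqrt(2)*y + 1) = sqrt(2)*y^4 - 7*sqrt(2)*y^3 + y^3 - 7*y^2 - sqrt(2)*y^2 - y + 7*sqrt(2)*y + 7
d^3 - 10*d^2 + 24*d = d*(d - 6)*(d - 4)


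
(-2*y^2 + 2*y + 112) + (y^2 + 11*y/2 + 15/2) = -y^2 + 15*y/2 + 239/2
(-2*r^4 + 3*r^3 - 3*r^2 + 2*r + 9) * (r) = -2*r^5 + 3*r^4 - 3*r^3 + 2*r^2 + 9*r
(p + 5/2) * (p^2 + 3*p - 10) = p^3 + 11*p^2/2 - 5*p/2 - 25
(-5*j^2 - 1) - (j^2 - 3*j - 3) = -6*j^2 + 3*j + 2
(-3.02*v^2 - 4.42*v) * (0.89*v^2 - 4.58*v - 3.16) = -2.6878*v^4 + 9.8978*v^3 + 29.7868*v^2 + 13.9672*v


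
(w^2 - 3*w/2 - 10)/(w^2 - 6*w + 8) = (w + 5/2)/(w - 2)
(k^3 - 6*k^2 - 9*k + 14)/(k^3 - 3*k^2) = (k^3 - 6*k^2 - 9*k + 14)/(k^2*(k - 3))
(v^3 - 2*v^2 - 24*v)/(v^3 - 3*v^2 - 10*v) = (-v^2 + 2*v + 24)/(-v^2 + 3*v + 10)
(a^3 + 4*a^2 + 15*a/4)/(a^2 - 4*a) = (a^2 + 4*a + 15/4)/(a - 4)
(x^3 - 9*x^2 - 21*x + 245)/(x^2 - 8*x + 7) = (x^2 - 2*x - 35)/(x - 1)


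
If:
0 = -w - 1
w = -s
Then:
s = 1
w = -1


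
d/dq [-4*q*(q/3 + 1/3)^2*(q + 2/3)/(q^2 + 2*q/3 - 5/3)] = 8*(-9*q^5 - 21*q^4 + 14*q^3 + 56*q^2 + 35*q + 5)/(9*(9*q^4 + 12*q^3 - 26*q^2 - 20*q + 25))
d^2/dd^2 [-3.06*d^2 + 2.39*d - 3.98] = -6.12000000000000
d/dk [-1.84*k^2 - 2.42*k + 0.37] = -3.68*k - 2.42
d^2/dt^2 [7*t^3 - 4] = 42*t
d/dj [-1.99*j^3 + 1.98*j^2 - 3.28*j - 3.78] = -5.97*j^2 + 3.96*j - 3.28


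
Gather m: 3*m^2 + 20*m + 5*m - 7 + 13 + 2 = 3*m^2 + 25*m + 8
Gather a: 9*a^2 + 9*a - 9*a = 9*a^2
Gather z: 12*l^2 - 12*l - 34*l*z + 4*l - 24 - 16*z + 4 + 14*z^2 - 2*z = 12*l^2 - 8*l + 14*z^2 + z*(-34*l - 18) - 20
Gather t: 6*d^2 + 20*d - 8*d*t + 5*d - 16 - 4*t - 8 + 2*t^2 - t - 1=6*d^2 + 25*d + 2*t^2 + t*(-8*d - 5) - 25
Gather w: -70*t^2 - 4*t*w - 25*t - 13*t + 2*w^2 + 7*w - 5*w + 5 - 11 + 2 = -70*t^2 - 38*t + 2*w^2 + w*(2 - 4*t) - 4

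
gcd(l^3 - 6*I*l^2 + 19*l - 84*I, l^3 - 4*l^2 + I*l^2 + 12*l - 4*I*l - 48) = l^2 + I*l + 12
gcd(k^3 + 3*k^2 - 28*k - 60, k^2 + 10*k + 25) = 1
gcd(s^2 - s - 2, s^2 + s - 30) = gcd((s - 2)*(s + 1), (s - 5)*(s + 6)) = 1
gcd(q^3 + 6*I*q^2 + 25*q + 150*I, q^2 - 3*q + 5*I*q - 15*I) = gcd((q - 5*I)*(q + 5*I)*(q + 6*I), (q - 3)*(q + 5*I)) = q + 5*I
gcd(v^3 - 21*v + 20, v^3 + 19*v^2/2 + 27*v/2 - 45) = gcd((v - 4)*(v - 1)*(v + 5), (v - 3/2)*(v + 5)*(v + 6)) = v + 5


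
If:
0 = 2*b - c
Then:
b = c/2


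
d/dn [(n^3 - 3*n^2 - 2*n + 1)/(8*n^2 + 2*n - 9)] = (8*n^4 + 4*n^3 - 17*n^2 + 38*n + 16)/(64*n^4 + 32*n^3 - 140*n^2 - 36*n + 81)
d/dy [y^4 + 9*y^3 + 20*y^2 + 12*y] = 4*y^3 + 27*y^2 + 40*y + 12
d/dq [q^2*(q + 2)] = q*(3*q + 4)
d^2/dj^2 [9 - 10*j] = 0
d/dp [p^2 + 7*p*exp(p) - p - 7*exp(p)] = 7*p*exp(p) + 2*p - 1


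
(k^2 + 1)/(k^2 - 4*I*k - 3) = (k + I)/(k - 3*I)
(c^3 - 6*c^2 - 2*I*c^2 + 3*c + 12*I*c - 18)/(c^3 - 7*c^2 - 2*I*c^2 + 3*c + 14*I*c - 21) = (c - 6)/(c - 7)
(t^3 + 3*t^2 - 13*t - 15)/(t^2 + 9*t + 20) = (t^2 - 2*t - 3)/(t + 4)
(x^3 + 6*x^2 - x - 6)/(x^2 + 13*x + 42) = (x^2 - 1)/(x + 7)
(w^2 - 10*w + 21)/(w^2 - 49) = (w - 3)/(w + 7)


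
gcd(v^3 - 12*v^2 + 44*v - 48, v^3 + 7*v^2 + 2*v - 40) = v - 2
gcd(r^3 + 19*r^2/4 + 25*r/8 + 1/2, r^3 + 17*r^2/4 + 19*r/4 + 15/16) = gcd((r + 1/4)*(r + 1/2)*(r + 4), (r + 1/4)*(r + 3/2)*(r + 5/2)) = r + 1/4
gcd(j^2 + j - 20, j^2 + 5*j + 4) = 1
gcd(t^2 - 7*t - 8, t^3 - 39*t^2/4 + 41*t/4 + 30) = t - 8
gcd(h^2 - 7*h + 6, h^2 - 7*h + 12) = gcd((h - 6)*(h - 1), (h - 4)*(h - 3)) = 1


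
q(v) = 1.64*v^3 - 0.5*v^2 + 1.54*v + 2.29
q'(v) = 4.92*v^2 - 1.0*v + 1.54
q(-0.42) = 1.43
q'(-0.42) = 2.83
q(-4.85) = -204.04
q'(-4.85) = 122.12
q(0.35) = 2.84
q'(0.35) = 1.79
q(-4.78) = -195.61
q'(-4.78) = 118.73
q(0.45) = 3.03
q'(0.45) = 2.09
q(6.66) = 474.84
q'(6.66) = 213.11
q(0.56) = 3.28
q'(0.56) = 2.52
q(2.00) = 16.49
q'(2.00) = 19.22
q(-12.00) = -2922.11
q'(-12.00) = 722.02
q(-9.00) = -1247.63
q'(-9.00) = 409.06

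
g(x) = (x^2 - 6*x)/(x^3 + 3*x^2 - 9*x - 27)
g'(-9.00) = -0.07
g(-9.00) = -0.31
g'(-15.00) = -0.01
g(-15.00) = -0.12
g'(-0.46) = 0.38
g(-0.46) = -0.13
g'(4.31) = 0.15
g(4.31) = -0.10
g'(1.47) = 0.15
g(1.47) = 0.22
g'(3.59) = 0.72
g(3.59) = -0.34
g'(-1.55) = 2.37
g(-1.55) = -1.22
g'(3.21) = 5.67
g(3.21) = -1.11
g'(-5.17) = -1.14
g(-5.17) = -1.50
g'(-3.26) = -530.55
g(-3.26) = -71.34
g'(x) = (2*x - 6)/(x^3 + 3*x^2 - 9*x - 27) + (x^2 - 6*x)*(-3*x^2 - 6*x + 9)/(x^3 + 3*x^2 - 9*x - 27)^2 = (-x^3 + 15*x^2 - 36*x + 54)/(x^5 + 3*x^4 - 18*x^3 - 54*x^2 + 81*x + 243)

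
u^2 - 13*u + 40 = (u - 8)*(u - 5)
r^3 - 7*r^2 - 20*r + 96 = (r - 8)*(r - 3)*(r + 4)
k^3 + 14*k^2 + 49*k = k*(k + 7)^2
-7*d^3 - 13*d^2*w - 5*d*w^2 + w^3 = (-7*d + w)*(d + w)^2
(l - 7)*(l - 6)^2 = l^3 - 19*l^2 + 120*l - 252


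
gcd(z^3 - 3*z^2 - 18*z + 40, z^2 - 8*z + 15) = z - 5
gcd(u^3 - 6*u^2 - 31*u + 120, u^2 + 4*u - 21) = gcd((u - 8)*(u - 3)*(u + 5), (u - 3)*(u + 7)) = u - 3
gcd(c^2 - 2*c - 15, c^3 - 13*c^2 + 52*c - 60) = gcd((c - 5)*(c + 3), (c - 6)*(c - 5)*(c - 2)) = c - 5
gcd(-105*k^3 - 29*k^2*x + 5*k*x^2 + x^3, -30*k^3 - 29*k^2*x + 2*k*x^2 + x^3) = -5*k + x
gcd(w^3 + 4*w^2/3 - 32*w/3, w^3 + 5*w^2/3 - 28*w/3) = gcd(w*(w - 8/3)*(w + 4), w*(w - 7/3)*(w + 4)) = w^2 + 4*w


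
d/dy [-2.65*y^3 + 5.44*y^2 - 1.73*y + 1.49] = -7.95*y^2 + 10.88*y - 1.73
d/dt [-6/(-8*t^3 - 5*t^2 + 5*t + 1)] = 6*(-24*t^2 - 10*t + 5)/(8*t^3 + 5*t^2 - 5*t - 1)^2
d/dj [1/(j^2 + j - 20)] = (-2*j - 1)/(j^2 + j - 20)^2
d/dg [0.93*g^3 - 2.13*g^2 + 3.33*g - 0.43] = 2.79*g^2 - 4.26*g + 3.33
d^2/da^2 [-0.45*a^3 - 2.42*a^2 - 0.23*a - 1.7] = -2.7*a - 4.84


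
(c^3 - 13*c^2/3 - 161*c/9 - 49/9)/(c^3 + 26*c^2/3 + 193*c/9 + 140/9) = (3*c^2 - 20*c - 7)/(3*c^2 + 19*c + 20)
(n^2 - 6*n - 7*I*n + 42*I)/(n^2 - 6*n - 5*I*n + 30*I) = (n - 7*I)/(n - 5*I)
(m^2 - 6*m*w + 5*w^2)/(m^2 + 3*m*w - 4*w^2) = (m - 5*w)/(m + 4*w)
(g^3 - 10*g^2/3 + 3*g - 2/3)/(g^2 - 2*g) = g - 4/3 + 1/(3*g)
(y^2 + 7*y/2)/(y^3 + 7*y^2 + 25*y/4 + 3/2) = 2*y*(2*y + 7)/(4*y^3 + 28*y^2 + 25*y + 6)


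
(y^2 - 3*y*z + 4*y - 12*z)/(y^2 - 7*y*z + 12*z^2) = (y + 4)/(y - 4*z)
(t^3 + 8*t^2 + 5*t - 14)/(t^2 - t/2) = 2*(t^3 + 8*t^2 + 5*t - 14)/(t*(2*t - 1))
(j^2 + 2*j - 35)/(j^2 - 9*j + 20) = (j + 7)/(j - 4)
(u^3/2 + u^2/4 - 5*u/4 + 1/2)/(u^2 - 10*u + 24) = (2*u^3 + u^2 - 5*u + 2)/(4*(u^2 - 10*u + 24))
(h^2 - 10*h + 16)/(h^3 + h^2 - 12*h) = (h^2 - 10*h + 16)/(h*(h^2 + h - 12))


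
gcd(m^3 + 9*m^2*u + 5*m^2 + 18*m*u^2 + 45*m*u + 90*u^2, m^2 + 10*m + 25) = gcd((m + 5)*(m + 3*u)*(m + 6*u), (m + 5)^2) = m + 5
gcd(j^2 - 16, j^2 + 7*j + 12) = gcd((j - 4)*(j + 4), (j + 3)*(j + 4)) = j + 4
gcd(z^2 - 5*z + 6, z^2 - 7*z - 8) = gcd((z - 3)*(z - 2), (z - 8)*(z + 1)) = 1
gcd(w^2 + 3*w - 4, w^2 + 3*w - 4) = w^2 + 3*w - 4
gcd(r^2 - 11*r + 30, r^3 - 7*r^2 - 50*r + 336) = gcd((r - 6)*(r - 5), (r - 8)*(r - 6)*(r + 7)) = r - 6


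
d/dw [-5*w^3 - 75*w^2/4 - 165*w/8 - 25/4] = -15*w^2 - 75*w/2 - 165/8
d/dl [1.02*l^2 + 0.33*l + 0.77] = 2.04*l + 0.33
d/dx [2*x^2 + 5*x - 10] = 4*x + 5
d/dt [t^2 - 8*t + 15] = 2*t - 8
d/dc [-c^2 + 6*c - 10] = 6 - 2*c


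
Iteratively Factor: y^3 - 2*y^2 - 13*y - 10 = (y + 2)*(y^2 - 4*y - 5) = (y - 5)*(y + 2)*(y + 1)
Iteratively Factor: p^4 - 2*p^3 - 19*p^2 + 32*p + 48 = (p - 3)*(p^3 + p^2 - 16*p - 16) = (p - 4)*(p - 3)*(p^2 + 5*p + 4) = (p - 4)*(p - 3)*(p + 1)*(p + 4)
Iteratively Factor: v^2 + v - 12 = (v + 4)*(v - 3)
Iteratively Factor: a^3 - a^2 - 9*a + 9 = (a - 3)*(a^2 + 2*a - 3) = (a - 3)*(a - 1)*(a + 3)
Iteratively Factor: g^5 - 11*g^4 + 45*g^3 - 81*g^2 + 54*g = (g - 3)*(g^4 - 8*g^3 + 21*g^2 - 18*g) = (g - 3)^2*(g^3 - 5*g^2 + 6*g) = (g - 3)^3*(g^2 - 2*g) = g*(g - 3)^3*(g - 2)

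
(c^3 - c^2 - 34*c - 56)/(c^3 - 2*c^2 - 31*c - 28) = (c + 2)/(c + 1)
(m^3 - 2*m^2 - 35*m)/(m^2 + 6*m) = (m^2 - 2*m - 35)/(m + 6)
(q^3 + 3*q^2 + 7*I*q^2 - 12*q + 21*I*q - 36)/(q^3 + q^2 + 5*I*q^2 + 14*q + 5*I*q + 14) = (q^3 + q^2*(3 + 7*I) + q*(-12 + 21*I) - 36)/(q^3 + q^2*(1 + 5*I) + q*(14 + 5*I) + 14)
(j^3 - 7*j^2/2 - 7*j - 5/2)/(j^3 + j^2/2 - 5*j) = (2*j^3 - 7*j^2 - 14*j - 5)/(j*(2*j^2 + j - 10))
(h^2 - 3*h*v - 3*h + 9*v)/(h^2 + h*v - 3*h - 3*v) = (h - 3*v)/(h + v)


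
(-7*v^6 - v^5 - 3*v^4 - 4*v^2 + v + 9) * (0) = 0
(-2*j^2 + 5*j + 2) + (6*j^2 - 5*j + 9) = 4*j^2 + 11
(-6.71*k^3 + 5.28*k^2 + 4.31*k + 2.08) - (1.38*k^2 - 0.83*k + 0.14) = -6.71*k^3 + 3.9*k^2 + 5.14*k + 1.94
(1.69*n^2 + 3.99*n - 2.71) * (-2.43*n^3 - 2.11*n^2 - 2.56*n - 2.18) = -4.1067*n^5 - 13.2616*n^4 - 6.16*n^3 - 8.1805*n^2 - 1.7606*n + 5.9078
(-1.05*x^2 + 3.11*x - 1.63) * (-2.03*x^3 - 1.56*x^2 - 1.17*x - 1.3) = 2.1315*x^5 - 4.6753*x^4 - 0.314200000000001*x^3 + 0.2691*x^2 - 2.1359*x + 2.119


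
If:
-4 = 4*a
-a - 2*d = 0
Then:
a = -1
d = 1/2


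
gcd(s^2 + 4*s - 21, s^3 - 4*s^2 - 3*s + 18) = s - 3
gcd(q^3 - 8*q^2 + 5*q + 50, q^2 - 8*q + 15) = q - 5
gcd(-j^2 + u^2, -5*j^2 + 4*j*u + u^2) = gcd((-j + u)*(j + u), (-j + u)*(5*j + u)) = -j + u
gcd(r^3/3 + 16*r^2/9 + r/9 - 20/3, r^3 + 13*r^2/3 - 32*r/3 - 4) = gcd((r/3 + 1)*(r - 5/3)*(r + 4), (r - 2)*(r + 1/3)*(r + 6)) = 1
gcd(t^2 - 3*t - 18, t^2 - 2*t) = 1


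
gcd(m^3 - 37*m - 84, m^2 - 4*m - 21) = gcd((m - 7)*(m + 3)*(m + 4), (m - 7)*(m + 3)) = m^2 - 4*m - 21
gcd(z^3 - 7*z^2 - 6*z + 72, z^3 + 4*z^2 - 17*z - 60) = z^2 - z - 12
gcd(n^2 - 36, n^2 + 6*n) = n + 6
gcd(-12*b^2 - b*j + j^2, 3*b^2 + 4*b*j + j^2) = 3*b + j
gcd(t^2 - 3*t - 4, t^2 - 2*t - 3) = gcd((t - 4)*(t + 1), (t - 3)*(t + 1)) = t + 1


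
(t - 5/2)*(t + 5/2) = t^2 - 25/4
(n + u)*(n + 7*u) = n^2 + 8*n*u + 7*u^2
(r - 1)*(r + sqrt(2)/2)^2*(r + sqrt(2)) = r^4 - r^3 + 2*sqrt(2)*r^3 - 2*sqrt(2)*r^2 + 5*r^2/2 - 5*r/2 + sqrt(2)*r/2 - sqrt(2)/2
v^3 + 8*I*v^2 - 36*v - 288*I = (v - 6)*(v + 6)*(v + 8*I)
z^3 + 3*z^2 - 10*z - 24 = (z - 3)*(z + 2)*(z + 4)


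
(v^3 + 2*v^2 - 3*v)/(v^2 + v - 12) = v*(v^2 + 2*v - 3)/(v^2 + v - 12)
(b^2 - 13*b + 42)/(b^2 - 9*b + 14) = (b - 6)/(b - 2)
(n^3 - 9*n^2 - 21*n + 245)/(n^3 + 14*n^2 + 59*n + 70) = (n^2 - 14*n + 49)/(n^2 + 9*n + 14)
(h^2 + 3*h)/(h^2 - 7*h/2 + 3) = 2*h*(h + 3)/(2*h^2 - 7*h + 6)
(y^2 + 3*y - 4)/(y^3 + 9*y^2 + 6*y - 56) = (y - 1)/(y^2 + 5*y - 14)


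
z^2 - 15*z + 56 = (z - 8)*(z - 7)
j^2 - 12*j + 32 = (j - 8)*(j - 4)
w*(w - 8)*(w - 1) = w^3 - 9*w^2 + 8*w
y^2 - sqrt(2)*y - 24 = (y - 4*sqrt(2))*(y + 3*sqrt(2))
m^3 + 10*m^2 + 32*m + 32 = (m + 2)*(m + 4)^2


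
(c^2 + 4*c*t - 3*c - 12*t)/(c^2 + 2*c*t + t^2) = (c^2 + 4*c*t - 3*c - 12*t)/(c^2 + 2*c*t + t^2)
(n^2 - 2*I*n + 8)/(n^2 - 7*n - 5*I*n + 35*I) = (n^2 - 2*I*n + 8)/(n^2 - 7*n - 5*I*n + 35*I)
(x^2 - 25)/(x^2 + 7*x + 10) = (x - 5)/(x + 2)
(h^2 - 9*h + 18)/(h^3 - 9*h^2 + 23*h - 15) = (h - 6)/(h^2 - 6*h + 5)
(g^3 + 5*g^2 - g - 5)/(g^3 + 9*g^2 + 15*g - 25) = (g + 1)/(g + 5)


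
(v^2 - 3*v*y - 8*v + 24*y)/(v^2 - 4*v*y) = (v^2 - 3*v*y - 8*v + 24*y)/(v*(v - 4*y))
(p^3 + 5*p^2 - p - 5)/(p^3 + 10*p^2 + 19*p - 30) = (p + 1)/(p + 6)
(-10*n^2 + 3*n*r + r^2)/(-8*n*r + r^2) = (10*n^2 - 3*n*r - r^2)/(r*(8*n - r))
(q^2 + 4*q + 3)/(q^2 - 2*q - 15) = (q + 1)/(q - 5)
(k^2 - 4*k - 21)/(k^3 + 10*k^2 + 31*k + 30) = (k - 7)/(k^2 + 7*k + 10)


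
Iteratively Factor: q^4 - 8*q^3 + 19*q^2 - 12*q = (q - 3)*(q^3 - 5*q^2 + 4*q) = (q - 3)*(q - 1)*(q^2 - 4*q) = q*(q - 3)*(q - 1)*(q - 4)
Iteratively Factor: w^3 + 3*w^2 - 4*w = (w)*(w^2 + 3*w - 4) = w*(w - 1)*(w + 4)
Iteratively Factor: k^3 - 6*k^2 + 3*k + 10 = (k - 2)*(k^2 - 4*k - 5) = (k - 5)*(k - 2)*(k + 1)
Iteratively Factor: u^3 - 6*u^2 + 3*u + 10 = (u + 1)*(u^2 - 7*u + 10) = (u - 2)*(u + 1)*(u - 5)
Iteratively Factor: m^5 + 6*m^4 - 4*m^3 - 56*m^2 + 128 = (m + 4)*(m^4 + 2*m^3 - 12*m^2 - 8*m + 32) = (m + 2)*(m + 4)*(m^3 - 12*m + 16) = (m - 2)*(m + 2)*(m + 4)*(m^2 + 2*m - 8) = (m - 2)*(m + 2)*(m + 4)^2*(m - 2)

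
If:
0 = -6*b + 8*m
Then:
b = 4*m/3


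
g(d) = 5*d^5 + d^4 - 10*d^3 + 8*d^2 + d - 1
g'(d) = 25*d^4 + 4*d^3 - 30*d^2 + 16*d + 1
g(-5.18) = -16329.05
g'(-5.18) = 16556.62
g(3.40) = 2107.24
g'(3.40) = 3206.66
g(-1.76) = 1.70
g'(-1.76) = 97.98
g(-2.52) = -260.49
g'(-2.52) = 714.35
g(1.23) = 10.09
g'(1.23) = 39.96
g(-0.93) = 10.30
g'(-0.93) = -24.34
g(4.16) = 5950.44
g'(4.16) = 7323.45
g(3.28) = 1749.40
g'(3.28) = 2765.46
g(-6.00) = -35143.00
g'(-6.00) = 30361.00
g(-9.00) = -280756.00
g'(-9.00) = 158536.00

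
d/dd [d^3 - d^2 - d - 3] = 3*d^2 - 2*d - 1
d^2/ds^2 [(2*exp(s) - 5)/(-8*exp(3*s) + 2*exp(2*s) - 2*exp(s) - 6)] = (-128*exp(6*s) + 744*exp(5*s) - 190*exp(4*s) + 370*exp(3*s) - 591*exp(2*s) + 71*exp(s) - 33)*exp(s)/(2*(64*exp(9*s) - 48*exp(8*s) + 60*exp(7*s) + 119*exp(6*s) - 57*exp(5*s) + 78*exp(4*s) + 91*exp(3*s) - 18*exp(2*s) + 27*exp(s) + 27))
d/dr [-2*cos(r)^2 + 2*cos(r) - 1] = -2*sin(r) + 2*sin(2*r)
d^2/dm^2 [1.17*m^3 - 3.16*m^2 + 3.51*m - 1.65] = 7.02*m - 6.32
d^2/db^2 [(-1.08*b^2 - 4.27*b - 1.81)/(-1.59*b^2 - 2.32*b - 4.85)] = (-3.5527136788005e-15*b^4 + 13.622166*b^3 - 22.515354*b^2 - 157.508262*b - 53.714822)/(4.019679*b^6 + 17.595576*b^5 + 62.457903*b^4 + 119.831248*b^3 + 190.516245*b^2 + 163.7166*b + 114.084125)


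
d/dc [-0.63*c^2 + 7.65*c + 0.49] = 7.65 - 1.26*c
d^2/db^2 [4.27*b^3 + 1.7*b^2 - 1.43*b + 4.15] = 25.62*b + 3.4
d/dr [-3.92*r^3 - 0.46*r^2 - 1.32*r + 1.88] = -11.76*r^2 - 0.92*r - 1.32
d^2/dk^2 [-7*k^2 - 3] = -14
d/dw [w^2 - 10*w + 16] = 2*w - 10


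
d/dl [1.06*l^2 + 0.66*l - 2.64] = 2.12*l + 0.66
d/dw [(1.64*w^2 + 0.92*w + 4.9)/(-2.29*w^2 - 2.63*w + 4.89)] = (-2.2064*w^2 + 38.4812*w + 17.3858)/(5.2441*w^4 + 12.0454*w^3 - 15.4793*w^2 - 25.7214*w + 23.9121)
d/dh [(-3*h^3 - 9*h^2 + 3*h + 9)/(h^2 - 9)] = 3*(-h^2 + 6*h - 1)/(h^2 - 6*h + 9)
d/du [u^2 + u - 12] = 2*u + 1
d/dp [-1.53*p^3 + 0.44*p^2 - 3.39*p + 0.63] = -4.59*p^2 + 0.88*p - 3.39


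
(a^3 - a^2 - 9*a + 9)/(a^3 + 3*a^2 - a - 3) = (a - 3)/(a + 1)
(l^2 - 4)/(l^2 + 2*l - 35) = (l^2 - 4)/(l^2 + 2*l - 35)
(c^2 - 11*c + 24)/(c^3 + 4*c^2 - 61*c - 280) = (c - 3)/(c^2 + 12*c + 35)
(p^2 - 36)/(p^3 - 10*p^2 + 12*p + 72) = (p + 6)/(p^2 - 4*p - 12)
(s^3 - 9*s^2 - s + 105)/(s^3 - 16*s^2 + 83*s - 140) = (s + 3)/(s - 4)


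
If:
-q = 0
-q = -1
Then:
No Solution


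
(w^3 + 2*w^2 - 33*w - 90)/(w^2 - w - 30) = w + 3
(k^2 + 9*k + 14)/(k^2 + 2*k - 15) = (k^2 + 9*k + 14)/(k^2 + 2*k - 15)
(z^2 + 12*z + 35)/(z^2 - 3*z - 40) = (z + 7)/(z - 8)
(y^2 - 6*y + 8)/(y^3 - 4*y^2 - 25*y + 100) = (y - 2)/(y^2 - 25)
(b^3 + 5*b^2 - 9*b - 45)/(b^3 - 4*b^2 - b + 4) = (b^3 + 5*b^2 - 9*b - 45)/(b^3 - 4*b^2 - b + 4)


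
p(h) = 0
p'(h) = 0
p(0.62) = 0.00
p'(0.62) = 0.00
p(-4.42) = 0.00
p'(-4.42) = 0.00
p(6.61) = 0.00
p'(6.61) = 0.00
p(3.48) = 0.00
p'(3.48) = 0.00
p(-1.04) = 0.00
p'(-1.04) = 0.00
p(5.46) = 0.00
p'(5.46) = 0.00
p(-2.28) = 0.00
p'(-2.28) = 0.00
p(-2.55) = 0.00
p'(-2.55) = 0.00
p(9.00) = 0.00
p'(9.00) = 0.00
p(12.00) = 0.00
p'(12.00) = 0.00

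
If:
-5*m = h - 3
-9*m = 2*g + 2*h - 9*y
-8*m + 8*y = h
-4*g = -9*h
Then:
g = 0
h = 0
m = 3/5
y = 3/5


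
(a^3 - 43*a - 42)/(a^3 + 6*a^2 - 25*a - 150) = (a^2 - 6*a - 7)/(a^2 - 25)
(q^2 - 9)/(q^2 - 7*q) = (q^2 - 9)/(q*(q - 7))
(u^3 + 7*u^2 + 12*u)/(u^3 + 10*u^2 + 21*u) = (u + 4)/(u + 7)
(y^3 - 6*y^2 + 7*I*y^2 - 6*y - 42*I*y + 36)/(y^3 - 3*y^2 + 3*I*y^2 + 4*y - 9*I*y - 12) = (y^3 + y^2*(-6 + 7*I) + y*(-6 - 42*I) + 36)/(y^3 + y^2*(-3 + 3*I) + y*(4 - 9*I) - 12)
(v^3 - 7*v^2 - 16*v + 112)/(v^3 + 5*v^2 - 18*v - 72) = (v^2 - 3*v - 28)/(v^2 + 9*v + 18)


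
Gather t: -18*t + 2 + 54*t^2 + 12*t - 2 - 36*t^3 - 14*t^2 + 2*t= -36*t^3 + 40*t^2 - 4*t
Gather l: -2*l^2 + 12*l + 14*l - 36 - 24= -2*l^2 + 26*l - 60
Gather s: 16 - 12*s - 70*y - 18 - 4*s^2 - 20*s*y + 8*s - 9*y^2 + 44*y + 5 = -4*s^2 + s*(-20*y - 4) - 9*y^2 - 26*y + 3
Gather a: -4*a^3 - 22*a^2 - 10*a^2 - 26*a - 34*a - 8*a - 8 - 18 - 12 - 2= -4*a^3 - 32*a^2 - 68*a - 40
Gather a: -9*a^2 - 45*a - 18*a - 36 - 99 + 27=-9*a^2 - 63*a - 108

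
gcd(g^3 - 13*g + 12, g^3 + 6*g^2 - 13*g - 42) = g - 3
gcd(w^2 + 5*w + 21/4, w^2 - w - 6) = 1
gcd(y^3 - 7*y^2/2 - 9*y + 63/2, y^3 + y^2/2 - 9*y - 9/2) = y^2 - 9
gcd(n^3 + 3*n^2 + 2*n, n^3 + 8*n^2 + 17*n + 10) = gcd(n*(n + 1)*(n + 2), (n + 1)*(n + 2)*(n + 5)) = n^2 + 3*n + 2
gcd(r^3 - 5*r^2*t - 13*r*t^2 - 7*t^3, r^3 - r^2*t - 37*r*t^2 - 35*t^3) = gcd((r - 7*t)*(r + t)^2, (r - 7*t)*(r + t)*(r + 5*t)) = r^2 - 6*r*t - 7*t^2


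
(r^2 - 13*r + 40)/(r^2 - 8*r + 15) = (r - 8)/(r - 3)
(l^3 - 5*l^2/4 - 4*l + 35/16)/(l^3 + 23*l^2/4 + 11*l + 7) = (l^2 - 3*l + 5/4)/(l^2 + 4*l + 4)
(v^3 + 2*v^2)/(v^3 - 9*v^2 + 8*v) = v*(v + 2)/(v^2 - 9*v + 8)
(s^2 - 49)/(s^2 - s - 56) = (s - 7)/(s - 8)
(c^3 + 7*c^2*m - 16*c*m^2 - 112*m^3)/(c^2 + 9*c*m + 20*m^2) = (c^2 + 3*c*m - 28*m^2)/(c + 5*m)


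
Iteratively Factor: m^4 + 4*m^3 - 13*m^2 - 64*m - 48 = (m + 3)*(m^3 + m^2 - 16*m - 16) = (m - 4)*(m + 3)*(m^2 + 5*m + 4) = (m - 4)*(m + 1)*(m + 3)*(m + 4)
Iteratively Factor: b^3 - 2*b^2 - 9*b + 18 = (b - 2)*(b^2 - 9) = (b - 2)*(b + 3)*(b - 3)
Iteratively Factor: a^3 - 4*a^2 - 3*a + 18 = (a - 3)*(a^2 - a - 6) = (a - 3)*(a + 2)*(a - 3)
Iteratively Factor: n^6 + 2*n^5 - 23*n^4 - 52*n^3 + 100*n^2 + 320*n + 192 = (n + 4)*(n^5 - 2*n^4 - 15*n^3 + 8*n^2 + 68*n + 48) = (n - 4)*(n + 4)*(n^4 + 2*n^3 - 7*n^2 - 20*n - 12) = (n - 4)*(n - 3)*(n + 4)*(n^3 + 5*n^2 + 8*n + 4) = (n - 4)*(n - 3)*(n + 1)*(n + 4)*(n^2 + 4*n + 4) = (n - 4)*(n - 3)*(n + 1)*(n + 2)*(n + 4)*(n + 2)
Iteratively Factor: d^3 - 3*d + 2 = (d - 1)*(d^2 + d - 2) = (d - 1)^2*(d + 2)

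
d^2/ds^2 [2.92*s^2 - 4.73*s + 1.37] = 5.84000000000000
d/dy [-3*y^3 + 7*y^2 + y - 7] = -9*y^2 + 14*y + 1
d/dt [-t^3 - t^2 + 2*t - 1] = -3*t^2 - 2*t + 2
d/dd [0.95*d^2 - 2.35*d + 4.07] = 1.9*d - 2.35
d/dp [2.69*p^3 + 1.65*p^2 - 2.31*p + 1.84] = 8.07*p^2 + 3.3*p - 2.31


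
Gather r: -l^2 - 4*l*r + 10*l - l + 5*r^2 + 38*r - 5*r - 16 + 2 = -l^2 + 9*l + 5*r^2 + r*(33 - 4*l) - 14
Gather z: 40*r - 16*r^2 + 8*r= -16*r^2 + 48*r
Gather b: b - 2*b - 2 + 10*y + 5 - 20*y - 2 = -b - 10*y + 1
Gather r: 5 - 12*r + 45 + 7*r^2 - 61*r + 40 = 7*r^2 - 73*r + 90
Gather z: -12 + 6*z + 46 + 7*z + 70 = 13*z + 104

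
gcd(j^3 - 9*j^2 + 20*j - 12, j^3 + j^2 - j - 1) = j - 1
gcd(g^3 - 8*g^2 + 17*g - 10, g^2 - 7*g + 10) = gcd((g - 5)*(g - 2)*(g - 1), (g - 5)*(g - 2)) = g^2 - 7*g + 10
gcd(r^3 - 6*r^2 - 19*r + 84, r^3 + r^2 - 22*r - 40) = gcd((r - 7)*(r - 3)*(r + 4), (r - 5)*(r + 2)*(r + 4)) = r + 4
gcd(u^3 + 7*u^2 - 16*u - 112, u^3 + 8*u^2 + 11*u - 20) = u + 4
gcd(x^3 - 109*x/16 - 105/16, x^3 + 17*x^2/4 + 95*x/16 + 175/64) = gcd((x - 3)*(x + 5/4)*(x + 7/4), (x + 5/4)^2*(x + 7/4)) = x^2 + 3*x + 35/16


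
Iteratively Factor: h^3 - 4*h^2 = (h)*(h^2 - 4*h) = h^2*(h - 4)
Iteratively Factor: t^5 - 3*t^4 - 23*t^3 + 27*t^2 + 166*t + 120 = (t + 3)*(t^4 - 6*t^3 - 5*t^2 + 42*t + 40) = (t - 4)*(t + 3)*(t^3 - 2*t^2 - 13*t - 10) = (t - 5)*(t - 4)*(t + 3)*(t^2 + 3*t + 2) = (t - 5)*(t - 4)*(t + 2)*(t + 3)*(t + 1)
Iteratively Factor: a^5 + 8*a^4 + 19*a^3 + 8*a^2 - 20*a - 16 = (a + 2)*(a^4 + 6*a^3 + 7*a^2 - 6*a - 8) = (a - 1)*(a + 2)*(a^3 + 7*a^2 + 14*a + 8) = (a - 1)*(a + 2)*(a + 4)*(a^2 + 3*a + 2) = (a - 1)*(a + 1)*(a + 2)*(a + 4)*(a + 2)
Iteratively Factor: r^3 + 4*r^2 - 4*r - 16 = (r + 2)*(r^2 + 2*r - 8) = (r - 2)*(r + 2)*(r + 4)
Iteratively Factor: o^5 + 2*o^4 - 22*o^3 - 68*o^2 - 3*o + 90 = (o - 1)*(o^4 + 3*o^3 - 19*o^2 - 87*o - 90) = (o - 1)*(o + 3)*(o^3 - 19*o - 30) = (o - 1)*(o + 2)*(o + 3)*(o^2 - 2*o - 15) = (o - 1)*(o + 2)*(o + 3)^2*(o - 5)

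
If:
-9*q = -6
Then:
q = 2/3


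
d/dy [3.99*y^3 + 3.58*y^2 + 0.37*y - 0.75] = 11.97*y^2 + 7.16*y + 0.37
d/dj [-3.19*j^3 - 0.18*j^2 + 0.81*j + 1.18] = -9.57*j^2 - 0.36*j + 0.81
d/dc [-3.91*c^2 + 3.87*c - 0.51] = 3.87 - 7.82*c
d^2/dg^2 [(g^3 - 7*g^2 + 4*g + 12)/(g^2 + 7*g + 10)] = 8*(23*g^3 + 114*g^2 + 108*g - 128)/(g^6 + 21*g^5 + 177*g^4 + 763*g^3 + 1770*g^2 + 2100*g + 1000)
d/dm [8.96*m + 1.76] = 8.96000000000000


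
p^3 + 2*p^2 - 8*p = p*(p - 2)*(p + 4)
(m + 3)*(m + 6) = m^2 + 9*m + 18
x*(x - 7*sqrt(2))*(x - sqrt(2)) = x^3 - 8*sqrt(2)*x^2 + 14*x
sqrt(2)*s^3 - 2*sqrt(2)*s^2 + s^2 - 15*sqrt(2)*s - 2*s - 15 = (s - 5)*(s + 3)*(sqrt(2)*s + 1)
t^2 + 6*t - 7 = (t - 1)*(t + 7)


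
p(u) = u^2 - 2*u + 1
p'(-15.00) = -32.00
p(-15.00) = 256.00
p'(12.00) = 22.00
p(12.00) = 121.00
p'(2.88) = 3.76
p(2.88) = 3.53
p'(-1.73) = -5.46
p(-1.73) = 7.45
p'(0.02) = -1.96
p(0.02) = 0.96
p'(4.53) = 7.06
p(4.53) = 12.46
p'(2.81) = 3.62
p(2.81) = 3.28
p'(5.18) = 8.36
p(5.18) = 17.47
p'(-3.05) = -8.10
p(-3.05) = 16.40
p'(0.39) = -1.22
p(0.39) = 0.37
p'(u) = 2*u - 2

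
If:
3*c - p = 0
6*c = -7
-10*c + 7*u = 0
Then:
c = -7/6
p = -7/2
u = -5/3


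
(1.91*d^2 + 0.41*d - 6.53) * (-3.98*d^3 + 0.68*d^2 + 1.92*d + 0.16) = -7.6018*d^5 - 0.333*d^4 + 29.9354*d^3 - 3.3476*d^2 - 12.472*d - 1.0448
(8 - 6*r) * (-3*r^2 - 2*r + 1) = 18*r^3 - 12*r^2 - 22*r + 8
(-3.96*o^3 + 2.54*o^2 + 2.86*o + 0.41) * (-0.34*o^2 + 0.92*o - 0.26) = 1.3464*o^5 - 4.5068*o^4 + 2.394*o^3 + 1.8314*o^2 - 0.3664*o - 0.1066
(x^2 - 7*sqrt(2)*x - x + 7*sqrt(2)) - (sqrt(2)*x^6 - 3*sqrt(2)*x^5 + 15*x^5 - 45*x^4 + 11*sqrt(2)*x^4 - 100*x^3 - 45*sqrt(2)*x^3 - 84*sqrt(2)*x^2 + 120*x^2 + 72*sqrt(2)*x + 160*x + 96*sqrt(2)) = -sqrt(2)*x^6 - 15*x^5 + 3*sqrt(2)*x^5 - 11*sqrt(2)*x^4 + 45*x^4 + 45*sqrt(2)*x^3 + 100*x^3 - 119*x^2 + 84*sqrt(2)*x^2 - 161*x - 79*sqrt(2)*x - 89*sqrt(2)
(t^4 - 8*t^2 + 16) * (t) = t^5 - 8*t^3 + 16*t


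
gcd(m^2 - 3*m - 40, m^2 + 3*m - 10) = m + 5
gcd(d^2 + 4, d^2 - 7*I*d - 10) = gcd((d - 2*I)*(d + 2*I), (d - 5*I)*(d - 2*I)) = d - 2*I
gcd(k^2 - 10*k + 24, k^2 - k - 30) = k - 6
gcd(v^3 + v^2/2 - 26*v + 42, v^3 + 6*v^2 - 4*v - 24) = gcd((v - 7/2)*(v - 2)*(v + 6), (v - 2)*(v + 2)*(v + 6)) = v^2 + 4*v - 12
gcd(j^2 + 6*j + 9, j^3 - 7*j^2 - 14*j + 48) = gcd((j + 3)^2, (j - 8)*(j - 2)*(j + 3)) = j + 3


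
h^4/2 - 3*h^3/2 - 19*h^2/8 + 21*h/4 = h*(h/2 + 1)*(h - 7/2)*(h - 3/2)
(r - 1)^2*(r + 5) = r^3 + 3*r^2 - 9*r + 5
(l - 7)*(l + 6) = l^2 - l - 42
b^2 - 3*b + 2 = (b - 2)*(b - 1)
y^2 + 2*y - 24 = (y - 4)*(y + 6)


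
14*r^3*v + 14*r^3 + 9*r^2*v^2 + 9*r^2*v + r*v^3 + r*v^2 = (2*r + v)*(7*r + v)*(r*v + r)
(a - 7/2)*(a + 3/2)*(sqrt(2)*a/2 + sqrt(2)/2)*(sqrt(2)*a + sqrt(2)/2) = a^4 - a^3/2 - 31*a^2/4 - 71*a/8 - 21/8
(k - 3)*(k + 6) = k^2 + 3*k - 18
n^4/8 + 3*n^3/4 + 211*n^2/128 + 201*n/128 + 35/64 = (n/4 + 1/2)*(n/2 + 1/2)*(n + 5/4)*(n + 7/4)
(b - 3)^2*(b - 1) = b^3 - 7*b^2 + 15*b - 9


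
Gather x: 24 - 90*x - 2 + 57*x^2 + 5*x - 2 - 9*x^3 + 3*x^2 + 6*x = -9*x^3 + 60*x^2 - 79*x + 20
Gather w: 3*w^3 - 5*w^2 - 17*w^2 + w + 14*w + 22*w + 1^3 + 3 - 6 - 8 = 3*w^3 - 22*w^2 + 37*w - 10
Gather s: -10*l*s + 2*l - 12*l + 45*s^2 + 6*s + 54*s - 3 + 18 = -10*l + 45*s^2 + s*(60 - 10*l) + 15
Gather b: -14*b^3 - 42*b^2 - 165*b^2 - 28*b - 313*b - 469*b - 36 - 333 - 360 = -14*b^3 - 207*b^2 - 810*b - 729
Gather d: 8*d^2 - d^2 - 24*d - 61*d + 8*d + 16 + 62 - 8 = 7*d^2 - 77*d + 70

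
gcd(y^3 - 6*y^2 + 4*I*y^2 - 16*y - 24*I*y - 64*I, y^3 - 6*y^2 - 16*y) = y^2 - 6*y - 16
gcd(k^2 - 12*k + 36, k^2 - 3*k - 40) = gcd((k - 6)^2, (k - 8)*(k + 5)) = 1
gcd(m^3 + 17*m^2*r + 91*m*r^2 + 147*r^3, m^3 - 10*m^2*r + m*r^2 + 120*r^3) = m + 3*r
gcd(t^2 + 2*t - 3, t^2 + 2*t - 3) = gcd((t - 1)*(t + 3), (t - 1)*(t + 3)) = t^2 + 2*t - 3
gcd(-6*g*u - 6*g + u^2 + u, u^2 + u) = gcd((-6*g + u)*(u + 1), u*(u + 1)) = u + 1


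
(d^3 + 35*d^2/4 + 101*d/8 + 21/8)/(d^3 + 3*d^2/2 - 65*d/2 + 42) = (8*d^2 + 14*d + 3)/(4*(2*d^2 - 11*d + 12))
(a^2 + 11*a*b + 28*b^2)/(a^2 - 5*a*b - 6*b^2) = (a^2 + 11*a*b + 28*b^2)/(a^2 - 5*a*b - 6*b^2)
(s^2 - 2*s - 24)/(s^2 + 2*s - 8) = (s - 6)/(s - 2)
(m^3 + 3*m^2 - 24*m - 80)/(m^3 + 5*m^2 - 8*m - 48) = (m - 5)/(m - 3)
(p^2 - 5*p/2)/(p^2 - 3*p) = (p - 5/2)/(p - 3)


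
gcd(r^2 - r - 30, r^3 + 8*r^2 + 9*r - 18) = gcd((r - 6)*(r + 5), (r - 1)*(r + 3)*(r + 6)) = 1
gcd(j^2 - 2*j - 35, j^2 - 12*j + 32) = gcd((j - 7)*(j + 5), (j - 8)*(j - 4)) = 1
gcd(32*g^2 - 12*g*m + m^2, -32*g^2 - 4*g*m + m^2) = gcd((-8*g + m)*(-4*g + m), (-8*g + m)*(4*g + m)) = 8*g - m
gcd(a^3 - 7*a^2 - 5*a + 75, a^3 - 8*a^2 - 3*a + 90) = a^2 - 2*a - 15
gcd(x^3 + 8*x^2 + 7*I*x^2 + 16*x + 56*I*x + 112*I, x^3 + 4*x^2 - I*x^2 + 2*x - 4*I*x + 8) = x + 4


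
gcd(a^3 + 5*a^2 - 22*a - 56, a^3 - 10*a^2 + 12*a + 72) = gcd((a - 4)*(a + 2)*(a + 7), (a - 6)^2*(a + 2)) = a + 2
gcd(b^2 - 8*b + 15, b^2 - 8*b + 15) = b^2 - 8*b + 15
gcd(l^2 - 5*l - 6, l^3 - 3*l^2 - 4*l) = l + 1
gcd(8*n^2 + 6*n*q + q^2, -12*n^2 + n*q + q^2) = 4*n + q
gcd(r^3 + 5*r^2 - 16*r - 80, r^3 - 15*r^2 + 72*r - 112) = r - 4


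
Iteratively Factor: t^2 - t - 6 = (t - 3)*(t + 2)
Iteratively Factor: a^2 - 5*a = (a)*(a - 5)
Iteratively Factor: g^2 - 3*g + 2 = (g - 2)*(g - 1)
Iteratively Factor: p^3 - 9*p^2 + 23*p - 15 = (p - 3)*(p^2 - 6*p + 5) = (p - 3)*(p - 1)*(p - 5)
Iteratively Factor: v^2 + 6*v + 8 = (v + 2)*(v + 4)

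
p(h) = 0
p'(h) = 0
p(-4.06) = 0.00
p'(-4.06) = 0.00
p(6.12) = 0.00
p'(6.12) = 0.00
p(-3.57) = 0.00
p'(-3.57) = 0.00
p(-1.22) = 0.00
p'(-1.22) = 0.00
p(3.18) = 0.00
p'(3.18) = 0.00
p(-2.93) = 0.00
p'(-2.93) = 0.00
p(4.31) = 0.00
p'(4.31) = 0.00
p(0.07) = 0.00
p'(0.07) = 0.00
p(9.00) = 0.00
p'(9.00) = 0.00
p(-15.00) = 0.00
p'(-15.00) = 0.00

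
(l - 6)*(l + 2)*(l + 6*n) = l^3 + 6*l^2*n - 4*l^2 - 24*l*n - 12*l - 72*n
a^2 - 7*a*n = a*(a - 7*n)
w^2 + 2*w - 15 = (w - 3)*(w + 5)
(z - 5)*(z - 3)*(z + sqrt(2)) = z^3 - 8*z^2 + sqrt(2)*z^2 - 8*sqrt(2)*z + 15*z + 15*sqrt(2)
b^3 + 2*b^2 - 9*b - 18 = (b - 3)*(b + 2)*(b + 3)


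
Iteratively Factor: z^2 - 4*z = (z)*(z - 4)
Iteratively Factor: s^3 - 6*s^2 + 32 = (s + 2)*(s^2 - 8*s + 16) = (s - 4)*(s + 2)*(s - 4)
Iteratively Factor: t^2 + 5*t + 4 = (t + 4)*(t + 1)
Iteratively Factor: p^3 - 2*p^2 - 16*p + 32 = (p - 4)*(p^2 + 2*p - 8) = (p - 4)*(p - 2)*(p + 4)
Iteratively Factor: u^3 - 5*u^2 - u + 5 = (u + 1)*(u^2 - 6*u + 5) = (u - 1)*(u + 1)*(u - 5)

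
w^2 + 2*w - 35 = (w - 5)*(w + 7)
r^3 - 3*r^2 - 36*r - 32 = (r - 8)*(r + 1)*(r + 4)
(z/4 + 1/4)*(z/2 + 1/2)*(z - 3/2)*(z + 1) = z^4/8 + 3*z^3/16 - 3*z^2/16 - 7*z/16 - 3/16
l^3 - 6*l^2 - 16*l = l*(l - 8)*(l + 2)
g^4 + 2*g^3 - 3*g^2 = g^2*(g - 1)*(g + 3)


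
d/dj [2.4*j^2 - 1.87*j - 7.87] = 4.8*j - 1.87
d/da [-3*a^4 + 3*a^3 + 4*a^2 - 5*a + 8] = -12*a^3 + 9*a^2 + 8*a - 5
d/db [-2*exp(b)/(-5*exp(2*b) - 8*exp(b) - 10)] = 10*(2 - exp(2*b))*exp(b)/(25*exp(4*b) + 80*exp(3*b) + 164*exp(2*b) + 160*exp(b) + 100)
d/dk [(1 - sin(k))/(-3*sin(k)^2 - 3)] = (2*sin(k) + cos(k)^2)*cos(k)/(3*(sin(k)^2 + 1)^2)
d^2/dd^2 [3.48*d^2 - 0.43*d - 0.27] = 6.96000000000000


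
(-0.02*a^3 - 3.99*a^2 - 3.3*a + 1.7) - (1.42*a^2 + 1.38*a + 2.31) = -0.02*a^3 - 5.41*a^2 - 4.68*a - 0.61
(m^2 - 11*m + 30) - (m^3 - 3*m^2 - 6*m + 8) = -m^3 + 4*m^2 - 5*m + 22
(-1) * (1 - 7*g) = 7*g - 1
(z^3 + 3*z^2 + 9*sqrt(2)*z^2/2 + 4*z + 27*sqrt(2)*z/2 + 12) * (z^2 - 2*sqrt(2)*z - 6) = z^5 + 3*z^4 + 5*sqrt(2)*z^4/2 - 20*z^3 + 15*sqrt(2)*z^3/2 - 60*z^2 - 35*sqrt(2)*z^2 - 105*sqrt(2)*z - 24*z - 72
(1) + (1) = 2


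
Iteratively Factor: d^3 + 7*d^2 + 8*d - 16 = (d + 4)*(d^2 + 3*d - 4) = (d - 1)*(d + 4)*(d + 4)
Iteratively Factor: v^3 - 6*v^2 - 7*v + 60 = (v - 5)*(v^2 - v - 12) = (v - 5)*(v + 3)*(v - 4)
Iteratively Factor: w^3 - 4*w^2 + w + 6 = (w - 3)*(w^2 - w - 2) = (w - 3)*(w + 1)*(w - 2)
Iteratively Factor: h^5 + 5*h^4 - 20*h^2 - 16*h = (h + 2)*(h^4 + 3*h^3 - 6*h^2 - 8*h) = (h + 1)*(h + 2)*(h^3 + 2*h^2 - 8*h) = (h - 2)*(h + 1)*(h + 2)*(h^2 + 4*h) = h*(h - 2)*(h + 1)*(h + 2)*(h + 4)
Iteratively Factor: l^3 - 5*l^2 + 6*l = (l - 2)*(l^2 - 3*l) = (l - 3)*(l - 2)*(l)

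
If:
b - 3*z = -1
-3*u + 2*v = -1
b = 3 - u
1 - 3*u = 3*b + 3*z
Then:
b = -9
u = 12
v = 35/2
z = -8/3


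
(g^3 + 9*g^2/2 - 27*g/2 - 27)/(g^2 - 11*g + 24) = (g^2 + 15*g/2 + 9)/(g - 8)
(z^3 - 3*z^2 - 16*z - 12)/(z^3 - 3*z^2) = (z^3 - 3*z^2 - 16*z - 12)/(z^2*(z - 3))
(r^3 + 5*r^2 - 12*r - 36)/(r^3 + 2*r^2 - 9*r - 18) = (r + 6)/(r + 3)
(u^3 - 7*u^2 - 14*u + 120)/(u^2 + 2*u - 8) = (u^2 - 11*u + 30)/(u - 2)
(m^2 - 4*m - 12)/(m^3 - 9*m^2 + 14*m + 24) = (m + 2)/(m^2 - 3*m - 4)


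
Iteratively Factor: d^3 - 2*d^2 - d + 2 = (d - 1)*(d^2 - d - 2) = (d - 2)*(d - 1)*(d + 1)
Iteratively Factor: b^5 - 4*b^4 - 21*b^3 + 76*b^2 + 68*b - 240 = (b + 4)*(b^4 - 8*b^3 + 11*b^2 + 32*b - 60) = (b + 2)*(b + 4)*(b^3 - 10*b^2 + 31*b - 30) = (b - 5)*(b + 2)*(b + 4)*(b^2 - 5*b + 6) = (b - 5)*(b - 2)*(b + 2)*(b + 4)*(b - 3)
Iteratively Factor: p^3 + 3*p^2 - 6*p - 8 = (p + 1)*(p^2 + 2*p - 8) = (p - 2)*(p + 1)*(p + 4)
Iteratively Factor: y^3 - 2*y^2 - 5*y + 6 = (y - 3)*(y^2 + y - 2) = (y - 3)*(y - 1)*(y + 2)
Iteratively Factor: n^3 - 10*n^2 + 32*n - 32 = (n - 4)*(n^2 - 6*n + 8) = (n - 4)^2*(n - 2)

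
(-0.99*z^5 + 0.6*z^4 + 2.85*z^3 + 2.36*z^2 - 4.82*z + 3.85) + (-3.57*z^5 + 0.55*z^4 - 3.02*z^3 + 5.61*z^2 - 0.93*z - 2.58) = -4.56*z^5 + 1.15*z^4 - 0.17*z^3 + 7.97*z^2 - 5.75*z + 1.27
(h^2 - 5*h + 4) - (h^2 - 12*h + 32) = 7*h - 28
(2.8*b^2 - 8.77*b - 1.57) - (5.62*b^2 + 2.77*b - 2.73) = -2.82*b^2 - 11.54*b + 1.16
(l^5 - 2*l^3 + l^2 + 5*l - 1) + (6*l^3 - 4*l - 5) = l^5 + 4*l^3 + l^2 + l - 6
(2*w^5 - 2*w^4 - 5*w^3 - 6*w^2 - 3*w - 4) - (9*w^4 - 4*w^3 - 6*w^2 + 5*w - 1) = 2*w^5 - 11*w^4 - w^3 - 8*w - 3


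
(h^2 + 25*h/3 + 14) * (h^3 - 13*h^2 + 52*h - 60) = h^5 - 14*h^4/3 - 127*h^3/3 + 574*h^2/3 + 228*h - 840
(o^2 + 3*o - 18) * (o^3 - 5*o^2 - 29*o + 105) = o^5 - 2*o^4 - 62*o^3 + 108*o^2 + 837*o - 1890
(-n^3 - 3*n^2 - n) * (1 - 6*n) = 6*n^4 + 17*n^3 + 3*n^2 - n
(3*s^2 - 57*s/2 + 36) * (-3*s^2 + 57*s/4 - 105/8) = -9*s^4 + 513*s^3/4 - 1107*s^2/2 + 14193*s/16 - 945/2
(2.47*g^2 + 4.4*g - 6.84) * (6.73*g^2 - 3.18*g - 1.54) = 16.6231*g^4 + 21.7574*g^3 - 63.829*g^2 + 14.9752*g + 10.5336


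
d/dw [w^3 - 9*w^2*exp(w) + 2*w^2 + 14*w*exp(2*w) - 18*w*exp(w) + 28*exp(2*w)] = -9*w^2*exp(w) + 3*w^2 + 28*w*exp(2*w) - 36*w*exp(w) + 4*w + 70*exp(2*w) - 18*exp(w)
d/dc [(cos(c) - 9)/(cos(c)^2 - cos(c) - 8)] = (cos(c)^2 - 18*cos(c) + 17)*sin(c)/(sin(c)^2 + cos(c) + 7)^2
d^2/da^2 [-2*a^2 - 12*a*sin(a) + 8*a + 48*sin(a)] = 12*a*sin(a) - 48*sin(a) - 24*cos(a) - 4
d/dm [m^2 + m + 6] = 2*m + 1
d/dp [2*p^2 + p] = 4*p + 1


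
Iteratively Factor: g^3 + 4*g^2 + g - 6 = (g + 2)*(g^2 + 2*g - 3) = (g - 1)*(g + 2)*(g + 3)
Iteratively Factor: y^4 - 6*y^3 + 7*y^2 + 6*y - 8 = (y + 1)*(y^3 - 7*y^2 + 14*y - 8) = (y - 2)*(y + 1)*(y^2 - 5*y + 4) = (y - 4)*(y - 2)*(y + 1)*(y - 1)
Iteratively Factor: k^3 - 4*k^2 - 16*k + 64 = (k - 4)*(k^2 - 16) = (k - 4)^2*(k + 4)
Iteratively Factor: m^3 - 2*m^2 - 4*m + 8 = (m - 2)*(m^2 - 4) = (m - 2)^2*(m + 2)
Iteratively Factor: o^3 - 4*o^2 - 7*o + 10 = (o - 1)*(o^2 - 3*o - 10) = (o - 1)*(o + 2)*(o - 5)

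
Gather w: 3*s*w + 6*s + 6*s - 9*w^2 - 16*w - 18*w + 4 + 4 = 12*s - 9*w^2 + w*(3*s - 34) + 8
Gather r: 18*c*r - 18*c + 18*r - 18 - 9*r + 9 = -18*c + r*(18*c + 9) - 9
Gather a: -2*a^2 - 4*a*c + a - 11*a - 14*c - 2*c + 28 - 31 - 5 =-2*a^2 + a*(-4*c - 10) - 16*c - 8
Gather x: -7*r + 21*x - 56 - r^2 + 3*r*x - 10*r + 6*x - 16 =-r^2 - 17*r + x*(3*r + 27) - 72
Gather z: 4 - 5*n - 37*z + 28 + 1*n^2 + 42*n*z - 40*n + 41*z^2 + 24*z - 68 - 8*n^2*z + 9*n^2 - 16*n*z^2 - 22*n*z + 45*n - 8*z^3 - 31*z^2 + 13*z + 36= 10*n^2 - 8*z^3 + z^2*(10 - 16*n) + z*(-8*n^2 + 20*n)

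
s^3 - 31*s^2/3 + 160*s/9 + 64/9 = (s - 8)*(s - 8/3)*(s + 1/3)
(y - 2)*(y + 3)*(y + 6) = y^3 + 7*y^2 - 36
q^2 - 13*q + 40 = (q - 8)*(q - 5)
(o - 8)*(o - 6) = o^2 - 14*o + 48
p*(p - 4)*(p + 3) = p^3 - p^2 - 12*p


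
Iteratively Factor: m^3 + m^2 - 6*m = (m + 3)*(m^2 - 2*m) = m*(m + 3)*(m - 2)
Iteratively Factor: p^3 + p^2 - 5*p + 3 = (p - 1)*(p^2 + 2*p - 3) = (p - 1)*(p + 3)*(p - 1)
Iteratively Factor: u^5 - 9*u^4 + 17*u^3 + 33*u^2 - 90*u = (u - 3)*(u^4 - 6*u^3 - u^2 + 30*u) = (u - 3)*(u + 2)*(u^3 - 8*u^2 + 15*u) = (u - 3)^2*(u + 2)*(u^2 - 5*u) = (u - 5)*(u - 3)^2*(u + 2)*(u)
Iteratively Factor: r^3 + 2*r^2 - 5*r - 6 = (r + 1)*(r^2 + r - 6) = (r - 2)*(r + 1)*(r + 3)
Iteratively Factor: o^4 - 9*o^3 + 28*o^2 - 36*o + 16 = (o - 2)*(o^3 - 7*o^2 + 14*o - 8) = (o - 4)*(o - 2)*(o^2 - 3*o + 2) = (o - 4)*(o - 2)^2*(o - 1)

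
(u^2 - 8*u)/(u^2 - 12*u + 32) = u/(u - 4)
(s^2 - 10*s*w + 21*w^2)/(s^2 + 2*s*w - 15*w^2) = (s - 7*w)/(s + 5*w)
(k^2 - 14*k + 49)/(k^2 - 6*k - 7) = (k - 7)/(k + 1)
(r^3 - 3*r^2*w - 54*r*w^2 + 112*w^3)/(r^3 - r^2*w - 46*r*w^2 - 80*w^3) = (r^2 + 5*r*w - 14*w^2)/(r^2 + 7*r*w + 10*w^2)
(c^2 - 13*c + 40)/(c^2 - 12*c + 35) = (c - 8)/(c - 7)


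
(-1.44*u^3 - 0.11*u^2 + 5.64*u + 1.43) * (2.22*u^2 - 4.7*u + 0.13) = -3.1968*u^5 + 6.5238*u^4 + 12.8506*u^3 - 23.3477*u^2 - 5.9878*u + 0.1859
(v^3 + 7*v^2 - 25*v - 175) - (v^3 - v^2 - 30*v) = 8*v^2 + 5*v - 175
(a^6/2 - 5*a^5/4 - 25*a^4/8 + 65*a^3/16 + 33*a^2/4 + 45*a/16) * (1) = a^6/2 - 5*a^5/4 - 25*a^4/8 + 65*a^3/16 + 33*a^2/4 + 45*a/16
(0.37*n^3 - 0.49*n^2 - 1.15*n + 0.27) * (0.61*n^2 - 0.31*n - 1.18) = 0.2257*n^5 - 0.4136*n^4 - 0.9862*n^3 + 1.0994*n^2 + 1.2733*n - 0.3186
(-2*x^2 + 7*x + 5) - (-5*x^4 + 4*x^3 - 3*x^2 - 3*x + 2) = 5*x^4 - 4*x^3 + x^2 + 10*x + 3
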